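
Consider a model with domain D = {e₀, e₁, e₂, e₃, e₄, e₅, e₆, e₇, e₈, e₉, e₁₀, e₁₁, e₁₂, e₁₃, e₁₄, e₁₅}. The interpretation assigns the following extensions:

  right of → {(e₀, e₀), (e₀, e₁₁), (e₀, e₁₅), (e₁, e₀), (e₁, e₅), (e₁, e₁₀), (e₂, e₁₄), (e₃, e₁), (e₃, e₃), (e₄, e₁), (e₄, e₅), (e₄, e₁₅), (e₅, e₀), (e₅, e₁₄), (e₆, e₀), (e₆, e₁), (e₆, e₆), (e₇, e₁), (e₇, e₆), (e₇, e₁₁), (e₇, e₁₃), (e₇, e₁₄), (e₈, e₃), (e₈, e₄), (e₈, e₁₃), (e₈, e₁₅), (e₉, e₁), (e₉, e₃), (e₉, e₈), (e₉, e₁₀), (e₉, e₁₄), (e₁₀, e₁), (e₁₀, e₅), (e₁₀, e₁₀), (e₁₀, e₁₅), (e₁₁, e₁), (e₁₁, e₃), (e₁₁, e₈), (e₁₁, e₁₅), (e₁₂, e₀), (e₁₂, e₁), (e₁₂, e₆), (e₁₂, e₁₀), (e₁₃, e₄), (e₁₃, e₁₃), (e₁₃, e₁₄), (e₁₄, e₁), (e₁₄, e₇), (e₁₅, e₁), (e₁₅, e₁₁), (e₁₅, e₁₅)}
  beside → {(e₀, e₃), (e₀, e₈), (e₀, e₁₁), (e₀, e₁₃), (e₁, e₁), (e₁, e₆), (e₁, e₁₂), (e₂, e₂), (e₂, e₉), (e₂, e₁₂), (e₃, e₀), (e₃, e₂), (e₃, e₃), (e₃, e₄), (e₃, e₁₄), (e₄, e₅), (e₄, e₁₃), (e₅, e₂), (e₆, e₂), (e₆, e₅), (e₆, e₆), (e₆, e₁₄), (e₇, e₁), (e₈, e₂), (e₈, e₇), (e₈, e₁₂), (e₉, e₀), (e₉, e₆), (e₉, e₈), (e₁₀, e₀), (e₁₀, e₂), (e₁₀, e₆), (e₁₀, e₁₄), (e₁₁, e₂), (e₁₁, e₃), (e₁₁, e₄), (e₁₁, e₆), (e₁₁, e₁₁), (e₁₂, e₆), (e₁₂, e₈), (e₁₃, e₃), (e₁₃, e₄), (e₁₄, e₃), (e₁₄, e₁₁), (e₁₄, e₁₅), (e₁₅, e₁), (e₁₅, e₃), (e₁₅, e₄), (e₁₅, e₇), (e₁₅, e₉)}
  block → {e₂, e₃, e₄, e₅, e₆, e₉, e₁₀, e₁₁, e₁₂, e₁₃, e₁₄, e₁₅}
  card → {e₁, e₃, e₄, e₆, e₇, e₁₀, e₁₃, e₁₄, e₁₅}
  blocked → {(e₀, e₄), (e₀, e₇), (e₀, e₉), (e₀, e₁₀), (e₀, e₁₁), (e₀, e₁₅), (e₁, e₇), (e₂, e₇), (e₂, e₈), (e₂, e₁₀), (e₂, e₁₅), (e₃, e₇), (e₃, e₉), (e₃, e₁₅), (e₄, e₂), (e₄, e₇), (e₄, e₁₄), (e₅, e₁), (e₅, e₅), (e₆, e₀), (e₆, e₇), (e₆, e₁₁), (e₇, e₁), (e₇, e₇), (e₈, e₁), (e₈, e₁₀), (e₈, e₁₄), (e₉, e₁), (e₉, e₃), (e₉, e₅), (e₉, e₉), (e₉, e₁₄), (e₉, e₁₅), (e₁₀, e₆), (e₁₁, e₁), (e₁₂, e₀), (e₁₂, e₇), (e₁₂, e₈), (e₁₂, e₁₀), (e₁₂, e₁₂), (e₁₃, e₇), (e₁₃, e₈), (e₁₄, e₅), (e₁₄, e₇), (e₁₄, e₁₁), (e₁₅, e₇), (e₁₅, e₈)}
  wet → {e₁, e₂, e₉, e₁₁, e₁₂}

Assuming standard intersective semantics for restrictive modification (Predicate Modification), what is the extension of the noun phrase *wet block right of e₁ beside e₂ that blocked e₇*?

∅

⟦right of e₁⟧ = {x : ⟨x, e₁⟩ ∈ ⟦right of⟧} = {e₃, e₄, e₆, e₇, e₉, e₁₀, e₁₁, e₁₂, e₁₄, e₁₅}
⟦beside e₂⟧ = {x : ⟨x, e₂⟩ ∈ ⟦beside⟧} = {e₂, e₃, e₅, e₆, e₈, e₁₀, e₁₁}
⟦that blocked e₇⟧ = {x : ⟨x, e₇⟩ ∈ ⟦blocked⟧} = {e₀, e₁, e₂, e₃, e₄, e₆, e₇, e₁₂, e₁₃, e₁₄, e₁₅}
⟦block⟧ = {e₂, e₃, e₄, e₅, e₆, e₉, e₁₀, e₁₁, e₁₂, e₁₃, e₁₄, e₁₅}
… ∩ ⟦right of e₁⟧ = {e₂, e₃, e₄, e₅, e₆, e₉, e₁₀, e₁₁, e₁₂, e₁₃, e₁₄, e₁₅} ∩ {e₃, e₄, e₆, e₇, e₉, e₁₀, e₁₁, e₁₂, e₁₄, e₁₅} = {e₃, e₄, e₆, e₉, e₁₀, e₁₁, e₁₂, e₁₄, e₁₅}
… ∩ ⟦beside e₂⟧ = {e₃, e₄, e₆, e₉, e₁₀, e₁₁, e₁₂, e₁₄, e₁₅} ∩ {e₂, e₃, e₅, e₆, e₈, e₁₀, e₁₁} = {e₃, e₆, e₁₀, e₁₁}
… ∩ ⟦that blocked e₇⟧ = {e₃, e₆, e₁₀, e₁₁} ∩ {e₀, e₁, e₂, e₃, e₄, e₆, e₇, e₁₂, e₁₃, e₁₄, e₁₅} = {e₃, e₆}
… ∩ ⟦wet⟧ = {e₃, e₆} ∩ {e₁, e₂, e₉, e₁₁, e₁₂} = ∅
So ⟦wet block right of e₁ beside e₂ that blocked e₇⟧ = ∅.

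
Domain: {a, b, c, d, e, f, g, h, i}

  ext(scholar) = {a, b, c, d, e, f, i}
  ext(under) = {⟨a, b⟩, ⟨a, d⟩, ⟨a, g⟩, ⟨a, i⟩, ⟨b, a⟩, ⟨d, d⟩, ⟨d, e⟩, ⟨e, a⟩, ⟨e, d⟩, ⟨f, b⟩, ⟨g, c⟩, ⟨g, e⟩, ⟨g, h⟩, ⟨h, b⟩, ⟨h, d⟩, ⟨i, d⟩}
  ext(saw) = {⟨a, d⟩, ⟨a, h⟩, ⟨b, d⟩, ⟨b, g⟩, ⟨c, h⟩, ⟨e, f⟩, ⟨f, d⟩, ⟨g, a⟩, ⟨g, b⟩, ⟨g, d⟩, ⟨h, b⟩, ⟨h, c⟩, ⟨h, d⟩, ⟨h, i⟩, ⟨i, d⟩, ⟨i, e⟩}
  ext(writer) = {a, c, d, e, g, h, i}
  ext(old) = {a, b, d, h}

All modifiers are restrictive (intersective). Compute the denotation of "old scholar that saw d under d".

⟦that saw d⟧ = {x : ⟨x, d⟩ ∈ ⟦saw⟧} = {a, b, f, g, h, i}
⟦under d⟧ = {x : ⟨x, d⟩ ∈ ⟦under⟧} = {a, d, e, h, i}
⟦scholar⟧ = {a, b, c, d, e, f, i}
… ∩ ⟦that saw d⟧ = {a, b, c, d, e, f, i} ∩ {a, b, f, g, h, i} = {a, b, f, i}
… ∩ ⟦under d⟧ = {a, b, f, i} ∩ {a, d, e, h, i} = {a, i}
… ∩ ⟦old⟧ = {a, i} ∩ {a, b, d, h} = {a}
So ⟦old scholar that saw d under d⟧ = {a}.

{a}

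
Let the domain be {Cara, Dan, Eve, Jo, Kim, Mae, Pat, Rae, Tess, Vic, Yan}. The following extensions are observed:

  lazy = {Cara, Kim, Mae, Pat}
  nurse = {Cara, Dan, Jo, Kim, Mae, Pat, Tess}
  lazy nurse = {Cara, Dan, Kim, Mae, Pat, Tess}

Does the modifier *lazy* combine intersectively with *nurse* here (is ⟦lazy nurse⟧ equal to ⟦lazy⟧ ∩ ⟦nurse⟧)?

no

⟦lazy⟧ ∩ ⟦nurse⟧ = {Cara, Kim, Mae, Pat} ∩ {Cara, Dan, Jo, Kim, Mae, Pat, Tess} = {Cara, Kim, Mae, Pat}
Observed ⟦lazy nurse⟧ = {Cara, Dan, Kim, Mae, Pat, Tess}.
These differ, so the modifier is not intersective in this model.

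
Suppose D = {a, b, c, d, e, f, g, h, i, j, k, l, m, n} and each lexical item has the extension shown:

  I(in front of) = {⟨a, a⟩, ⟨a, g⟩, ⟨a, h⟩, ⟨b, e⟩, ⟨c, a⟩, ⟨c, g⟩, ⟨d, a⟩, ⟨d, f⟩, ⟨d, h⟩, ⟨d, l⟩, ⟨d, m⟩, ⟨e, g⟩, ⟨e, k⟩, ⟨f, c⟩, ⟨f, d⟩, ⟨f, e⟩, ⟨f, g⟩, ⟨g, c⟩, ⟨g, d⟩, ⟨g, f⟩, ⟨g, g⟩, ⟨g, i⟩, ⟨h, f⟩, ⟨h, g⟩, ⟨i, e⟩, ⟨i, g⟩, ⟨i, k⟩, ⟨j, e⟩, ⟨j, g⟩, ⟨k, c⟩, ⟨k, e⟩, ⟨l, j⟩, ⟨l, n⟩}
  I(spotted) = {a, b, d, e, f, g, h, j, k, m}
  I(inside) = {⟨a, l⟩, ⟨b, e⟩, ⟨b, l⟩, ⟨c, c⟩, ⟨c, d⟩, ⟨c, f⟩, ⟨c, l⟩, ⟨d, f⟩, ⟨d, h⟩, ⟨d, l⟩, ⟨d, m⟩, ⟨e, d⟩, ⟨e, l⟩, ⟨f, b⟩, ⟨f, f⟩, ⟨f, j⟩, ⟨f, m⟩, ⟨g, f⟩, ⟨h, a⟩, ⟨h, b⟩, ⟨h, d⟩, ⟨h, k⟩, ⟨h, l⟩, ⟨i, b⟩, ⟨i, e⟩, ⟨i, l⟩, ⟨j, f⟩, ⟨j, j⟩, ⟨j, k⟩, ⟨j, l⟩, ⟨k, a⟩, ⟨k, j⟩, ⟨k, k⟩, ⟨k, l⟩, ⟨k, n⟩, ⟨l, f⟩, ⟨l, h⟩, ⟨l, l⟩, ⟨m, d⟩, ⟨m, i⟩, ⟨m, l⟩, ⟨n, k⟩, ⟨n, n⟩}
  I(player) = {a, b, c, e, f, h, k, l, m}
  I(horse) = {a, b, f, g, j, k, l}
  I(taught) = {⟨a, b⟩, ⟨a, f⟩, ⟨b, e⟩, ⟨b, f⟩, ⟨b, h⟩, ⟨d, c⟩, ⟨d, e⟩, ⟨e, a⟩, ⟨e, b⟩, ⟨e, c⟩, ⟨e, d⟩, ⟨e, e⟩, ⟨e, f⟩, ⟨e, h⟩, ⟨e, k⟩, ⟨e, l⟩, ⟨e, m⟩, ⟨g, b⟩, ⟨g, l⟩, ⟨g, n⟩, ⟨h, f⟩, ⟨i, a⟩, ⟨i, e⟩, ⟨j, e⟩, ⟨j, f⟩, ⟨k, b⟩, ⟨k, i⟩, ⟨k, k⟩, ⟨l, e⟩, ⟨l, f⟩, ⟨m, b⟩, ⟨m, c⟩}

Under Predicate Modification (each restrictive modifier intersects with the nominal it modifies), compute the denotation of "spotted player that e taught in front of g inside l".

⟦that e taught⟧ = {x : ⟨e, x⟩ ∈ ⟦taught⟧} = {a, b, c, d, e, f, h, k, l, m}
⟦in front of g⟧ = {x : ⟨x, g⟩ ∈ ⟦in front of⟧} = {a, c, e, f, g, h, i, j}
⟦inside l⟧ = {x : ⟨x, l⟩ ∈ ⟦inside⟧} = {a, b, c, d, e, h, i, j, k, l, m}
⟦player⟧ = {a, b, c, e, f, h, k, l, m}
… ∩ ⟦that e taught⟧ = {a, b, c, e, f, h, k, l, m} ∩ {a, b, c, d, e, f, h, k, l, m} = {a, b, c, e, f, h, k, l, m}
… ∩ ⟦in front of g⟧ = {a, b, c, e, f, h, k, l, m} ∩ {a, c, e, f, g, h, i, j} = {a, c, e, f, h}
… ∩ ⟦inside l⟧ = {a, c, e, f, h} ∩ {a, b, c, d, e, h, i, j, k, l, m} = {a, c, e, h}
… ∩ ⟦spotted⟧ = {a, c, e, h} ∩ {a, b, d, e, f, g, h, j, k, m} = {a, e, h}
So ⟦spotted player that e taught in front of g inside l⟧ = {a, e, h}.

{a, e, h}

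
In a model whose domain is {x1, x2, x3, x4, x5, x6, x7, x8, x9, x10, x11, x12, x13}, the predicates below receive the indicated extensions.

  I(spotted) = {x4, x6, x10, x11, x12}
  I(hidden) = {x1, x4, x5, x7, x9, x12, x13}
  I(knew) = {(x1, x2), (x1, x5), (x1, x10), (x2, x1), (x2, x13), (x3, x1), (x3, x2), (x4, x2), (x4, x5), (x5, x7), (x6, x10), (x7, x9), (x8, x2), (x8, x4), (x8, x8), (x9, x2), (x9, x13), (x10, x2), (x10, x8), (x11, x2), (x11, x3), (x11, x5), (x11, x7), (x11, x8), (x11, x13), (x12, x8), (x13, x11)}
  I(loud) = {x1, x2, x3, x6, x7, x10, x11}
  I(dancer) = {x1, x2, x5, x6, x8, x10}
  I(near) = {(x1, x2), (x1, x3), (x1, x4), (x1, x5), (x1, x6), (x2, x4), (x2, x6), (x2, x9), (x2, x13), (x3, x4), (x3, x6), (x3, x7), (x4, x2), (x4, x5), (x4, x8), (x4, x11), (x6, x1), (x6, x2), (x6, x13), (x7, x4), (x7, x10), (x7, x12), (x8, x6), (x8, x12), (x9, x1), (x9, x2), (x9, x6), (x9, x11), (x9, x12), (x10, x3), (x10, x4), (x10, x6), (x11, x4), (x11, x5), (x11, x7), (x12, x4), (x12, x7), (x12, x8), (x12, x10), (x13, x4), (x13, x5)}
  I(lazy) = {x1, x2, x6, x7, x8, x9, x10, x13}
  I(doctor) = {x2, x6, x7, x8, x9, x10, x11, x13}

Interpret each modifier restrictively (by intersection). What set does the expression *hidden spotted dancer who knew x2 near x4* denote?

⟦who knew x2⟧ = {x : ⟨x, x2⟩ ∈ ⟦knew⟧} = {x1, x3, x4, x8, x9, x10, x11}
⟦near x4⟧ = {x : ⟨x, x4⟩ ∈ ⟦near⟧} = {x1, x2, x3, x7, x10, x11, x12, x13}
⟦dancer⟧ = {x1, x2, x5, x6, x8, x10}
… ∩ ⟦who knew x2⟧ = {x1, x2, x5, x6, x8, x10} ∩ {x1, x3, x4, x8, x9, x10, x11} = {x1, x8, x10}
… ∩ ⟦near x4⟧ = {x1, x8, x10} ∩ {x1, x2, x3, x7, x10, x11, x12, x13} = {x1, x10}
… ∩ ⟦hidden⟧ = {x1, x10} ∩ {x1, x4, x5, x7, x9, x12, x13} = {x1}
… ∩ ⟦spotted⟧ = {x1} ∩ {x4, x6, x10, x11, x12} = ∅
So ⟦hidden spotted dancer who knew x2 near x4⟧ = { }.

{ }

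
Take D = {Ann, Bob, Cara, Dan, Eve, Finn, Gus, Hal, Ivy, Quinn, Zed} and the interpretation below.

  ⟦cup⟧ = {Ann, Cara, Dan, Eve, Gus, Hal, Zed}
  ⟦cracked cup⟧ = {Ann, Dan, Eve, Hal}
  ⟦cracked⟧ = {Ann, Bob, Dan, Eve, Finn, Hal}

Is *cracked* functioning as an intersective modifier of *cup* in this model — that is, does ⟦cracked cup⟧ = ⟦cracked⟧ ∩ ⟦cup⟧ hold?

yes

⟦cracked⟧ ∩ ⟦cup⟧ = {Ann, Bob, Dan, Eve, Finn, Hal} ∩ {Ann, Cara, Dan, Eve, Gus, Hal, Zed} = {Ann, Dan, Eve, Hal}
Observed ⟦cracked cup⟧ = {Ann, Dan, Eve, Hal}.
These coincide, so the modifier is intersective here.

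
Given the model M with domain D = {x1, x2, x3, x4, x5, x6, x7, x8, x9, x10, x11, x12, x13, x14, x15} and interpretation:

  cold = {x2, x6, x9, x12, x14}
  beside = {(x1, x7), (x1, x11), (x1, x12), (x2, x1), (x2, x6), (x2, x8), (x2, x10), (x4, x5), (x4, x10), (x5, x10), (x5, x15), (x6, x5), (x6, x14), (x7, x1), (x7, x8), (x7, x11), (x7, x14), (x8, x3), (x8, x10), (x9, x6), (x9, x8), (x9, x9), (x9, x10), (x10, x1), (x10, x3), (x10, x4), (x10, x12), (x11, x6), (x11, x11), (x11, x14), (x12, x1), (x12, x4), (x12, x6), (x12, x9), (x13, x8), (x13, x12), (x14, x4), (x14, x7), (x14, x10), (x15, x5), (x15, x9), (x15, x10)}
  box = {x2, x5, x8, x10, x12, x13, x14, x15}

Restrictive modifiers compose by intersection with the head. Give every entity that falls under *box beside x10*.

⟦beside x10⟧ = {x : ⟨x, x10⟩ ∈ ⟦beside⟧} = {x2, x4, x5, x8, x9, x14, x15}
⟦box⟧ = {x2, x5, x8, x10, x12, x13, x14, x15}
… ∩ ⟦beside x10⟧ = {x2, x5, x8, x10, x12, x13, x14, x15} ∩ {x2, x4, x5, x8, x9, x14, x15} = {x2, x5, x8, x14, x15}
So ⟦box beside x10⟧ = {x2, x5, x8, x14, x15}.

{x2, x5, x8, x14, x15}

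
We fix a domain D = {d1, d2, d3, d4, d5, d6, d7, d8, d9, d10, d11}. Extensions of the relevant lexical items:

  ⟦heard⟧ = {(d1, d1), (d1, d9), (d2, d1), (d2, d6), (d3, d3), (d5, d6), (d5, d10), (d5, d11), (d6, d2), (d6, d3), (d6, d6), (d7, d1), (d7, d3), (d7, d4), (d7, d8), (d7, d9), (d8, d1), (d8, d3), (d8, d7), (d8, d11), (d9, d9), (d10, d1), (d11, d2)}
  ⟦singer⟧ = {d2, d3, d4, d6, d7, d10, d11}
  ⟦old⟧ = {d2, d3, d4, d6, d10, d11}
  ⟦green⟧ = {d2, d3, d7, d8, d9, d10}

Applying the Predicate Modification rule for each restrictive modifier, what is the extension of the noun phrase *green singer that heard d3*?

⟦that heard d3⟧ = {x : ⟨x, d3⟩ ∈ ⟦heard⟧} = {d3, d6, d7, d8}
⟦singer⟧ = {d2, d3, d4, d6, d7, d10, d11}
… ∩ ⟦that heard d3⟧ = {d2, d3, d4, d6, d7, d10, d11} ∩ {d3, d6, d7, d8} = {d3, d6, d7}
… ∩ ⟦green⟧ = {d3, d6, d7} ∩ {d2, d3, d7, d8, d9, d10} = {d3, d7}
So ⟦green singer that heard d3⟧ = {d3, d7}.

{d3, d7}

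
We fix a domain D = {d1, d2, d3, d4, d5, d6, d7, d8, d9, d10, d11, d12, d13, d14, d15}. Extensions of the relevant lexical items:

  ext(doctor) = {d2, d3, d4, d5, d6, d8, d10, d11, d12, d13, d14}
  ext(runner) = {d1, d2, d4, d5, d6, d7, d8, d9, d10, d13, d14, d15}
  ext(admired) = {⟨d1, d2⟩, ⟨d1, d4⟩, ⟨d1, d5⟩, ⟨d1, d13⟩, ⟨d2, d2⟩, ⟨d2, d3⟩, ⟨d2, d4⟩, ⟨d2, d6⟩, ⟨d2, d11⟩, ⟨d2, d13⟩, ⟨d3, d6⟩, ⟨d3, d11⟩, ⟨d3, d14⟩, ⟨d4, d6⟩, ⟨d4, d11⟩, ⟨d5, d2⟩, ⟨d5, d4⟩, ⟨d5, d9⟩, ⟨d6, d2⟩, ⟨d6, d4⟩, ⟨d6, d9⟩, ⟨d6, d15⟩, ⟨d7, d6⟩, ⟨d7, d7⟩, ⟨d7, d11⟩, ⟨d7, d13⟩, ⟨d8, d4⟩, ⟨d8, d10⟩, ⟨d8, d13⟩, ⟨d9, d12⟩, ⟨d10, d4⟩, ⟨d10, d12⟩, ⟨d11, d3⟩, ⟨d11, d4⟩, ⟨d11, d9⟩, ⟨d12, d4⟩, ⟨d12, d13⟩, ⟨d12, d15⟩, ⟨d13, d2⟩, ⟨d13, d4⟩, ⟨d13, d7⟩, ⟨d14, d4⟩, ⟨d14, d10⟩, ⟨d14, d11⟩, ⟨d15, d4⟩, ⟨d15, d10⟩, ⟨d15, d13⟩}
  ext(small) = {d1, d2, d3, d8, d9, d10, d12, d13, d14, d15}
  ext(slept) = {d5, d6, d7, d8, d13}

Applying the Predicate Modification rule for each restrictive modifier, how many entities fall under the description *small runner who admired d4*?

⟦who admired d4⟧ = {x : ⟨x, d4⟩ ∈ ⟦admired⟧} = {d1, d2, d5, d6, d8, d10, d11, d12, d13, d14, d15}
⟦runner⟧ = {d1, d2, d4, d5, d6, d7, d8, d9, d10, d13, d14, d15}
… ∩ ⟦who admired d4⟧ = {d1, d2, d4, d5, d6, d7, d8, d9, d10, d13, d14, d15} ∩ {d1, d2, d5, d6, d8, d10, d11, d12, d13, d14, d15} = {d1, d2, d5, d6, d8, d10, d13, d14, d15}
… ∩ ⟦small⟧ = {d1, d2, d5, d6, d8, d10, d13, d14, d15} ∩ {d1, d2, d3, d8, d9, d10, d12, d13, d14, d15} = {d1, d2, d8, d10, d13, d14, d15}
⟦small runner who admired d4⟧ = {d1, d2, d8, d10, d13, d14, d15}, so the cardinality is 7.

7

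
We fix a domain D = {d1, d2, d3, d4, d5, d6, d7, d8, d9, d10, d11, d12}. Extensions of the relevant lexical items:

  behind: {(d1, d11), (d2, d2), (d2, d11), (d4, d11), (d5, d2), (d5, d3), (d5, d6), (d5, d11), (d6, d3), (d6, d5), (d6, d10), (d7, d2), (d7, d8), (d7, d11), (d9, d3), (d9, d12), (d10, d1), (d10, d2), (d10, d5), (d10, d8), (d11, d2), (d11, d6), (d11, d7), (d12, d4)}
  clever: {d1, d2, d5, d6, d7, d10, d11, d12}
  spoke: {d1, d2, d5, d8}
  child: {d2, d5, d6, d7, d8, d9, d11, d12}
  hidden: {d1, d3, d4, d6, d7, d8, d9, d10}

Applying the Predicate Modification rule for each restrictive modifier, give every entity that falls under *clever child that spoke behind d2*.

⟦that spoke⟧ = ⟦spoke⟧ = {d1, d2, d5, d8}
⟦behind d2⟧ = {x : ⟨x, d2⟩ ∈ ⟦behind⟧} = {d2, d5, d7, d10, d11}
⟦child⟧ = {d2, d5, d6, d7, d8, d9, d11, d12}
… ∩ ⟦that spoke⟧ = {d2, d5, d6, d7, d8, d9, d11, d12} ∩ {d1, d2, d5, d8} = {d2, d5, d8}
… ∩ ⟦behind d2⟧ = {d2, d5, d8} ∩ {d2, d5, d7, d10, d11} = {d2, d5}
… ∩ ⟦clever⟧ = {d2, d5} ∩ {d1, d2, d5, d6, d7, d10, d11, d12} = {d2, d5}
So ⟦clever child that spoke behind d2⟧ = {d2, d5}.

{d2, d5}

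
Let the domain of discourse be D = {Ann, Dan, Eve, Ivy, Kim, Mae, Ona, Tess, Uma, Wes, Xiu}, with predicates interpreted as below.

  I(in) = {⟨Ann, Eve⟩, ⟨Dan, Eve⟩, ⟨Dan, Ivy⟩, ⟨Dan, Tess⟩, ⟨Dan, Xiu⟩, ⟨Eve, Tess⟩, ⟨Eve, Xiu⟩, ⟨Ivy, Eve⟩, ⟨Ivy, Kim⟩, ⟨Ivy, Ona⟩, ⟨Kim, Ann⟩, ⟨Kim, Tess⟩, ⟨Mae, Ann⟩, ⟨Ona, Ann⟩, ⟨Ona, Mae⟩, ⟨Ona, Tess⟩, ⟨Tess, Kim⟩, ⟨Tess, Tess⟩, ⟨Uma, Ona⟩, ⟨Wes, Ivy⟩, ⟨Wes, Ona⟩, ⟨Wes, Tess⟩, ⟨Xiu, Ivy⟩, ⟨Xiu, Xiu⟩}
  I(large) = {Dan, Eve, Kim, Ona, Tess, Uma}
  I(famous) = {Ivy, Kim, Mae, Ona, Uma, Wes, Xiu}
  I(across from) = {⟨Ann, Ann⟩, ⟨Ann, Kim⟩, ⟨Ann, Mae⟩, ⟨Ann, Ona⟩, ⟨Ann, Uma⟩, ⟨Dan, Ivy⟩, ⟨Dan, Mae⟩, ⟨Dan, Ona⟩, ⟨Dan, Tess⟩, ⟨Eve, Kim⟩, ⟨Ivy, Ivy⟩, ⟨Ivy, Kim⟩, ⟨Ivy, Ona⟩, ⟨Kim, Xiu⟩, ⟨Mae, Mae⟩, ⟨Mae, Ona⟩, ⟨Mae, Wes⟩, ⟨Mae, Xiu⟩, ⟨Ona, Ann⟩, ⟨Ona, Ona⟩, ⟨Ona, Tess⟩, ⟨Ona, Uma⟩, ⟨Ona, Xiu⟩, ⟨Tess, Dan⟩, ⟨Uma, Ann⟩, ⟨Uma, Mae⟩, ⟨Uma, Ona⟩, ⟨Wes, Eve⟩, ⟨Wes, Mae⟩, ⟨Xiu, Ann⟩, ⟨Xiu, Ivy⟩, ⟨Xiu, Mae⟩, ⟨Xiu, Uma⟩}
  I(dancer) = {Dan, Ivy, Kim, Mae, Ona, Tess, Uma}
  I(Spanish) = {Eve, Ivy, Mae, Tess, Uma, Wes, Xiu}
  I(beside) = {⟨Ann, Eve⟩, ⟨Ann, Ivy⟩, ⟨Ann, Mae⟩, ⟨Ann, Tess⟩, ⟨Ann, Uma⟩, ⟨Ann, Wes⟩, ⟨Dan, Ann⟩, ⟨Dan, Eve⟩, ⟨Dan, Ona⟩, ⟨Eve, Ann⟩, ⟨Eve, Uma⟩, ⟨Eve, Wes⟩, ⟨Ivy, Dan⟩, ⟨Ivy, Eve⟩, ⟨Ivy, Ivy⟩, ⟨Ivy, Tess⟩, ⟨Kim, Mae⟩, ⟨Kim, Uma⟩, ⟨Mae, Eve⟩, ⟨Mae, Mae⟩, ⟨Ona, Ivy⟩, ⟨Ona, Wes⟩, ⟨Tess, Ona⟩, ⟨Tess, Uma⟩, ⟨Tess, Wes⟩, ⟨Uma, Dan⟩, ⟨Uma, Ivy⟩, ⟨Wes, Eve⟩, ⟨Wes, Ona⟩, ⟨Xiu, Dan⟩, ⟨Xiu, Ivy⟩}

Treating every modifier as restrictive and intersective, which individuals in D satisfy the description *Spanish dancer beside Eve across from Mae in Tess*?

⟦beside Eve⟧ = {x : ⟨x, Eve⟩ ∈ ⟦beside⟧} = {Ann, Dan, Ivy, Mae, Wes}
⟦across from Mae⟧ = {x : ⟨x, Mae⟩ ∈ ⟦across from⟧} = {Ann, Dan, Mae, Uma, Wes, Xiu}
⟦in Tess⟧ = {x : ⟨x, Tess⟩ ∈ ⟦in⟧} = {Dan, Eve, Kim, Ona, Tess, Wes}
⟦dancer⟧ = {Dan, Ivy, Kim, Mae, Ona, Tess, Uma}
… ∩ ⟦beside Eve⟧ = {Dan, Ivy, Kim, Mae, Ona, Tess, Uma} ∩ {Ann, Dan, Ivy, Mae, Wes} = {Dan, Ivy, Mae}
… ∩ ⟦across from Mae⟧ = {Dan, Ivy, Mae} ∩ {Ann, Dan, Mae, Uma, Wes, Xiu} = {Dan, Mae}
… ∩ ⟦in Tess⟧ = {Dan, Mae} ∩ {Dan, Eve, Kim, Ona, Tess, Wes} = {Dan}
… ∩ ⟦Spanish⟧ = {Dan} ∩ {Eve, Ivy, Mae, Tess, Uma, Wes, Xiu} = ∅
So ⟦Spanish dancer beside Eve across from Mae in Tess⟧ = { }.

{ }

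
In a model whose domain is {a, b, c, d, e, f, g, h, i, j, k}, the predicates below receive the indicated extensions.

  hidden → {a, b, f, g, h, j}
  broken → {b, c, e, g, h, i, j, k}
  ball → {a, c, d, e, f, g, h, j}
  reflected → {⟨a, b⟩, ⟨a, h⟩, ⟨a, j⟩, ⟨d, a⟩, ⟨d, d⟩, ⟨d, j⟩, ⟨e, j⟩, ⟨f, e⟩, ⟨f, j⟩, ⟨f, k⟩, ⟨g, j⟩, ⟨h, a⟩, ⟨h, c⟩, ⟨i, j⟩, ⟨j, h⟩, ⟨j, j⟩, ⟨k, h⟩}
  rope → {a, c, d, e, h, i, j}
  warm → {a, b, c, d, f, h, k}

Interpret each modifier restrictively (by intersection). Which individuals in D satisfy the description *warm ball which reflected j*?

⟦which reflected j⟧ = {x : ⟨x, j⟩ ∈ ⟦reflected⟧} = {a, d, e, f, g, i, j}
⟦ball⟧ = {a, c, d, e, f, g, h, j}
… ∩ ⟦which reflected j⟧ = {a, c, d, e, f, g, h, j} ∩ {a, d, e, f, g, i, j} = {a, d, e, f, g, j}
… ∩ ⟦warm⟧ = {a, d, e, f, g, j} ∩ {a, b, c, d, f, h, k} = {a, d, f}
So ⟦warm ball which reflected j⟧ = {a, d, f}.

{a, d, f}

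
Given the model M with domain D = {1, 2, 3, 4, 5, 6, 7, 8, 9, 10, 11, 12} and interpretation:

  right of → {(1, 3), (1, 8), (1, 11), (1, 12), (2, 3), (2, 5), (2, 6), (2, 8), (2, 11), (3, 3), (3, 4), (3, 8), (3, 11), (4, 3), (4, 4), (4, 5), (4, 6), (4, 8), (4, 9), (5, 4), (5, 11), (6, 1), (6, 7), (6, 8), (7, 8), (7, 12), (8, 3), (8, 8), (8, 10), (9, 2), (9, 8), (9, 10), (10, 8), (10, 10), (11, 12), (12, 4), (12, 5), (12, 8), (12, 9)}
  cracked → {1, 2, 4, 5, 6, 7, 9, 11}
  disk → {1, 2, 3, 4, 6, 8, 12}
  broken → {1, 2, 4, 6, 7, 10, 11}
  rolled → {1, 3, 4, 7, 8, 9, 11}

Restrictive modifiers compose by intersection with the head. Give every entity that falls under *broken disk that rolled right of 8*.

{1, 4}

⟦that rolled⟧ = ⟦rolled⟧ = {1, 3, 4, 7, 8, 9, 11}
⟦right of 8⟧ = {x : ⟨x, 8⟩ ∈ ⟦right of⟧} = {1, 2, 3, 4, 6, 7, 8, 9, 10, 12}
⟦disk⟧ = {1, 2, 3, 4, 6, 8, 12}
… ∩ ⟦that rolled⟧ = {1, 2, 3, 4, 6, 8, 12} ∩ {1, 3, 4, 7, 8, 9, 11} = {1, 3, 4, 8}
… ∩ ⟦right of 8⟧ = {1, 3, 4, 8} ∩ {1, 2, 3, 4, 6, 7, 8, 9, 10, 12} = {1, 3, 4, 8}
… ∩ ⟦broken⟧ = {1, 3, 4, 8} ∩ {1, 2, 4, 6, 7, 10, 11} = {1, 4}
So ⟦broken disk that rolled right of 8⟧ = {1, 4}.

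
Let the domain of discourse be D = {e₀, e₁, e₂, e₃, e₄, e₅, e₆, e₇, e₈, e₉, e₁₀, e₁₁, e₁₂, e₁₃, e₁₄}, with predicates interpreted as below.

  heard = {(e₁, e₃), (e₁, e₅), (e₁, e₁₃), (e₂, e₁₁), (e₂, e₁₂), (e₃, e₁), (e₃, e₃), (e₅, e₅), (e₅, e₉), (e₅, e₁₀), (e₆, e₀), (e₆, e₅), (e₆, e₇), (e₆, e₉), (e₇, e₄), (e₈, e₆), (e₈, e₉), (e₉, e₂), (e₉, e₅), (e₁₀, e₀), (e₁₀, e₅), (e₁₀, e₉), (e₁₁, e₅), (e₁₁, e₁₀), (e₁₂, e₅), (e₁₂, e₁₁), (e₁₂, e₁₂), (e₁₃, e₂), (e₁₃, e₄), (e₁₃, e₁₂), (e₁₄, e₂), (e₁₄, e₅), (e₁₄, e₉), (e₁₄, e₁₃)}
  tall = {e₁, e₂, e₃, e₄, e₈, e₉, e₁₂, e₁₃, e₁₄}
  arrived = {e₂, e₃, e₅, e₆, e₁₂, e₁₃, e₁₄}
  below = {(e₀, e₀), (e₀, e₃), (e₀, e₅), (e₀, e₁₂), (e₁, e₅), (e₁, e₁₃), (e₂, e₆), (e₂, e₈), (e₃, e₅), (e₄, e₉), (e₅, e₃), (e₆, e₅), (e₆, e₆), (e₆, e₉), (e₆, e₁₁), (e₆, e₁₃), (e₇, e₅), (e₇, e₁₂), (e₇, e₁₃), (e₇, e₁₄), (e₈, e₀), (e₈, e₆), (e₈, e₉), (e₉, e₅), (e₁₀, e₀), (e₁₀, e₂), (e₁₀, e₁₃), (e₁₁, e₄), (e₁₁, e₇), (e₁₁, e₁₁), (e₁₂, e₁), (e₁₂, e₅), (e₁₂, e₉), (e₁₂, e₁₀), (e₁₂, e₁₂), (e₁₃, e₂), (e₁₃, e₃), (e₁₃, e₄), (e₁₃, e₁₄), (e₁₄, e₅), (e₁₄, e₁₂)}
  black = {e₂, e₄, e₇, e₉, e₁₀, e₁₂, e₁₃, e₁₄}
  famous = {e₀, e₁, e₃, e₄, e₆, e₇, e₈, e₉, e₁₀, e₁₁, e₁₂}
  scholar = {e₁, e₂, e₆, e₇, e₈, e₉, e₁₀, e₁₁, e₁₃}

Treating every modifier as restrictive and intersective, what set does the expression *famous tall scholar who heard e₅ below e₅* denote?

{e₁, e₉}

⟦who heard e₅⟧ = {x : ⟨x, e₅⟩ ∈ ⟦heard⟧} = {e₁, e₅, e₆, e₉, e₁₀, e₁₁, e₁₂, e₁₄}
⟦below e₅⟧ = {x : ⟨x, e₅⟩ ∈ ⟦below⟧} = {e₀, e₁, e₃, e₆, e₇, e₉, e₁₂, e₁₄}
⟦scholar⟧ = {e₁, e₂, e₆, e₇, e₈, e₉, e₁₀, e₁₁, e₁₃}
… ∩ ⟦who heard e₅⟧ = {e₁, e₂, e₆, e₇, e₈, e₉, e₁₀, e₁₁, e₁₃} ∩ {e₁, e₅, e₆, e₉, e₁₀, e₁₁, e₁₂, e₁₄} = {e₁, e₆, e₉, e₁₀, e₁₁}
… ∩ ⟦below e₅⟧ = {e₁, e₆, e₉, e₁₀, e₁₁} ∩ {e₀, e₁, e₃, e₆, e₇, e₉, e₁₂, e₁₄} = {e₁, e₆, e₉}
… ∩ ⟦famous⟧ = {e₁, e₆, e₉} ∩ {e₀, e₁, e₃, e₄, e₆, e₇, e₈, e₉, e₁₀, e₁₁, e₁₂} = {e₁, e₆, e₉}
… ∩ ⟦tall⟧ = {e₁, e₆, e₉} ∩ {e₁, e₂, e₃, e₄, e₈, e₉, e₁₂, e₁₃, e₁₄} = {e₁, e₉}
So ⟦famous tall scholar who heard e₅ below e₅⟧ = {e₁, e₉}.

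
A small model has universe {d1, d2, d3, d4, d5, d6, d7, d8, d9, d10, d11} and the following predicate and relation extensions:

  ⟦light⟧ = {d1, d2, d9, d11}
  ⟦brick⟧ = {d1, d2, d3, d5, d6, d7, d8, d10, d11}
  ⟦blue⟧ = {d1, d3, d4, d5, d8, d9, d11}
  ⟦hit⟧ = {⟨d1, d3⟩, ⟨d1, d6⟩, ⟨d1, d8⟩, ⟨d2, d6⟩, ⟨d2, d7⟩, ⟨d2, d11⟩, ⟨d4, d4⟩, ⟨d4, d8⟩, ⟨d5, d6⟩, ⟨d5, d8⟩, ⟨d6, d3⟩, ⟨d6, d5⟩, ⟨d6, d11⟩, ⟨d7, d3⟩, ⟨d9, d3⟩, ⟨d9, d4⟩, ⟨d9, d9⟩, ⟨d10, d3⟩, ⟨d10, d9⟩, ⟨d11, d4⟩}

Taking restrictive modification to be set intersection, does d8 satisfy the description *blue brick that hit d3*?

⟦that hit d3⟧ = {x : ⟨x, d3⟩ ∈ ⟦hit⟧} = {d1, d6, d7, d9, d10}
⟦brick⟧ = {d1, d2, d3, d5, d6, d7, d8, d10, d11}
… ∩ ⟦that hit d3⟧ = {d1, d2, d3, d5, d6, d7, d8, d10, d11} ∩ {d1, d6, d7, d9, d10} = {d1, d6, d7, d10}
… ∩ ⟦blue⟧ = {d1, d6, d7, d10} ∩ {d1, d3, d4, d5, d8, d9, d11} = {d1}
⟦blue brick that hit d3⟧ = {d1}; d8 ∉ this set.

no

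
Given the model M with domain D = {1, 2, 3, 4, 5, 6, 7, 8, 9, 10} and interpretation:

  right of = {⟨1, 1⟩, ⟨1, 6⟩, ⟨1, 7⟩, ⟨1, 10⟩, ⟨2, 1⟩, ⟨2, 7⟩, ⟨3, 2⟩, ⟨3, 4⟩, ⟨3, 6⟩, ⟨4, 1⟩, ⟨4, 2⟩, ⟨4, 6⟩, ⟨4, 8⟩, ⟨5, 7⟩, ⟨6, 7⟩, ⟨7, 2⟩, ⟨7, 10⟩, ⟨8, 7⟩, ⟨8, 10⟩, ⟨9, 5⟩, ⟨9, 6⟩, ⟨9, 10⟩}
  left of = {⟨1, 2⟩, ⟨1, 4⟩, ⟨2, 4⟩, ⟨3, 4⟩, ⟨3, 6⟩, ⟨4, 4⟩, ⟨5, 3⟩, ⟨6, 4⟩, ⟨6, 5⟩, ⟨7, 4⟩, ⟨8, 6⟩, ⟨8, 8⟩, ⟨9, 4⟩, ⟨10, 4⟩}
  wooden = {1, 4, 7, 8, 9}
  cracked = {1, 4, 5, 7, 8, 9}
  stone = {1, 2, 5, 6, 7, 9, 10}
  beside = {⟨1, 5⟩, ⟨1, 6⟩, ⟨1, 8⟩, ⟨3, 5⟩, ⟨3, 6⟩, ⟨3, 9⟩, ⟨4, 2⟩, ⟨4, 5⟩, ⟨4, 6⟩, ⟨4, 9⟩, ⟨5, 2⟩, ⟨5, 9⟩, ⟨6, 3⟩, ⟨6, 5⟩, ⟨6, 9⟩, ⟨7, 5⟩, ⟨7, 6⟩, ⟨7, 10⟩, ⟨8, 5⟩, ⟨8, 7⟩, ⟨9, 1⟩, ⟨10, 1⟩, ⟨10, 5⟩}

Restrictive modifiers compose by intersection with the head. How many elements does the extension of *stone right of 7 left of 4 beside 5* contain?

⟦right of 7⟧ = {x : ⟨x, 7⟩ ∈ ⟦right of⟧} = {1, 2, 5, 6, 8}
⟦left of 4⟧ = {x : ⟨x, 4⟩ ∈ ⟦left of⟧} = {1, 2, 3, 4, 6, 7, 9, 10}
⟦beside 5⟧ = {x : ⟨x, 5⟩ ∈ ⟦beside⟧} = {1, 3, 4, 6, 7, 8, 10}
⟦stone⟧ = {1, 2, 5, 6, 7, 9, 10}
… ∩ ⟦right of 7⟧ = {1, 2, 5, 6, 7, 9, 10} ∩ {1, 2, 5, 6, 8} = {1, 2, 5, 6}
… ∩ ⟦left of 4⟧ = {1, 2, 5, 6} ∩ {1, 2, 3, 4, 6, 7, 9, 10} = {1, 2, 6}
… ∩ ⟦beside 5⟧ = {1, 2, 6} ∩ {1, 3, 4, 6, 7, 8, 10} = {1, 6}
⟦stone right of 7 left of 4 beside 5⟧ = {1, 6}, so the cardinality is 2.

2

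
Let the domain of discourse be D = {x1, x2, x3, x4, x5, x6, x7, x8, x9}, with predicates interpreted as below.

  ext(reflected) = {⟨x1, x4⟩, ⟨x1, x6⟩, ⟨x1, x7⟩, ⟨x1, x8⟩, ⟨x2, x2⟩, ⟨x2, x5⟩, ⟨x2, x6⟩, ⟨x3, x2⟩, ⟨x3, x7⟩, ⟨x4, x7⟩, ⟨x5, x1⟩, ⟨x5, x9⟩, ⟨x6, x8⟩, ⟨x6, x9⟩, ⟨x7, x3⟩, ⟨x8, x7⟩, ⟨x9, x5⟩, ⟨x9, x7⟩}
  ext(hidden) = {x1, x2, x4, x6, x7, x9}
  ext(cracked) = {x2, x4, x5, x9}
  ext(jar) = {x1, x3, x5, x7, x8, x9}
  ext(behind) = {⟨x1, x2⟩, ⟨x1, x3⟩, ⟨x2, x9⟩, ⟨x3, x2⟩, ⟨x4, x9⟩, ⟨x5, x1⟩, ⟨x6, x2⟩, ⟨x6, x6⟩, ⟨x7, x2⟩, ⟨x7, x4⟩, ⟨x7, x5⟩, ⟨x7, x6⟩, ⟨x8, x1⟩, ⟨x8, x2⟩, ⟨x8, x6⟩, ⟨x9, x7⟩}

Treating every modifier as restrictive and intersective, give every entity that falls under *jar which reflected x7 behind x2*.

{x1, x3, x8}

⟦which reflected x7⟧ = {x : ⟨x, x7⟩ ∈ ⟦reflected⟧} = {x1, x3, x4, x8, x9}
⟦behind x2⟧ = {x : ⟨x, x2⟩ ∈ ⟦behind⟧} = {x1, x3, x6, x7, x8}
⟦jar⟧ = {x1, x3, x5, x7, x8, x9}
… ∩ ⟦which reflected x7⟧ = {x1, x3, x5, x7, x8, x9} ∩ {x1, x3, x4, x8, x9} = {x1, x3, x8, x9}
… ∩ ⟦behind x2⟧ = {x1, x3, x8, x9} ∩ {x1, x3, x6, x7, x8} = {x1, x3, x8}
So ⟦jar which reflected x7 behind x2⟧ = {x1, x3, x8}.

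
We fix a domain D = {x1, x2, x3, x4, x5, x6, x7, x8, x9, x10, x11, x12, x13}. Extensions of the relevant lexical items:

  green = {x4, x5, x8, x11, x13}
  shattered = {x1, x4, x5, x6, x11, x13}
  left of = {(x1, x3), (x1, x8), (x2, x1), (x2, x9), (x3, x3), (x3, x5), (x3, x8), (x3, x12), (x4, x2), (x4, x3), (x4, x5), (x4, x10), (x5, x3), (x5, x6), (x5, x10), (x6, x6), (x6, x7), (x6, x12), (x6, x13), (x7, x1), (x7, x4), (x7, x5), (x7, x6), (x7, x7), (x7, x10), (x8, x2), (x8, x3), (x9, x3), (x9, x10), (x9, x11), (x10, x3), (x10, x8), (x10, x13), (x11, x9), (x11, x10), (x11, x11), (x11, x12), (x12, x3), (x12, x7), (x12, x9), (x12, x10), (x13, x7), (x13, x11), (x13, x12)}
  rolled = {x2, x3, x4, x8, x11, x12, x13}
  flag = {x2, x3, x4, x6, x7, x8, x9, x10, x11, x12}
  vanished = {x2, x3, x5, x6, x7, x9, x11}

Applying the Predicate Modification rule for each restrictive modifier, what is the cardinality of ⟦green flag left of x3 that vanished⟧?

0

⟦left of x3⟧ = {x : ⟨x, x3⟩ ∈ ⟦left of⟧} = {x1, x3, x4, x5, x8, x9, x10, x12}
⟦that vanished⟧ = ⟦vanished⟧ = {x2, x3, x5, x6, x7, x9, x11}
⟦flag⟧ = {x2, x3, x4, x6, x7, x8, x9, x10, x11, x12}
… ∩ ⟦left of x3⟧ = {x2, x3, x4, x6, x7, x8, x9, x10, x11, x12} ∩ {x1, x3, x4, x5, x8, x9, x10, x12} = {x3, x4, x8, x9, x10, x12}
… ∩ ⟦that vanished⟧ = {x3, x4, x8, x9, x10, x12} ∩ {x2, x3, x5, x6, x7, x9, x11} = {x3, x9}
… ∩ ⟦green⟧ = {x3, x9} ∩ {x4, x5, x8, x11, x13} = ∅
⟦green flag left of x3 that vanished⟧ = ∅, so the cardinality is 0.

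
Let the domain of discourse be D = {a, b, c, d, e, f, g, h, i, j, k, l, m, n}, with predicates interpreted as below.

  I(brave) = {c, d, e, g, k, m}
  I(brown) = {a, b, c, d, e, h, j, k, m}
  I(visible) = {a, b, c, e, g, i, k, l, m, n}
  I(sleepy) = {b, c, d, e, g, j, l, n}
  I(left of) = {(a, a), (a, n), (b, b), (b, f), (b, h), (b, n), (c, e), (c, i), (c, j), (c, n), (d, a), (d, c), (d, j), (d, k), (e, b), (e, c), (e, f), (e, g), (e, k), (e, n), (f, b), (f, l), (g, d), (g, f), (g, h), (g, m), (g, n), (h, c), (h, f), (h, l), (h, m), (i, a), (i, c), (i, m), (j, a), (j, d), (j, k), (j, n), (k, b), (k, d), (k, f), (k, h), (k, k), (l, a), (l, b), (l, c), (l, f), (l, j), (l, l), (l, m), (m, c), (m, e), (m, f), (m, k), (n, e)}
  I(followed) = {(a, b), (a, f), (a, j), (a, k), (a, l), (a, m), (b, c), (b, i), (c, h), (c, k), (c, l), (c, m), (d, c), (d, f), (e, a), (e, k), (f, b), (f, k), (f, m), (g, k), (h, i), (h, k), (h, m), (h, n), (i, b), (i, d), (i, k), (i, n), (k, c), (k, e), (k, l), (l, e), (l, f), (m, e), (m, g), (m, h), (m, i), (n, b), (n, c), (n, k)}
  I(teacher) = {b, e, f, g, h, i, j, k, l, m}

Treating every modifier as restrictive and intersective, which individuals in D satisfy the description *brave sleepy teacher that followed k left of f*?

⟦that followed k⟧ = {x : ⟨x, k⟩ ∈ ⟦followed⟧} = {a, c, e, f, g, h, i, n}
⟦left of f⟧ = {x : ⟨x, f⟩ ∈ ⟦left of⟧} = {b, e, g, h, k, l, m}
⟦teacher⟧ = {b, e, f, g, h, i, j, k, l, m}
… ∩ ⟦that followed k⟧ = {b, e, f, g, h, i, j, k, l, m} ∩ {a, c, e, f, g, h, i, n} = {e, f, g, h, i}
… ∩ ⟦left of f⟧ = {e, f, g, h, i} ∩ {b, e, g, h, k, l, m} = {e, g, h}
… ∩ ⟦brave⟧ = {e, g, h} ∩ {c, d, e, g, k, m} = {e, g}
… ∩ ⟦sleepy⟧ = {e, g} ∩ {b, c, d, e, g, j, l, n} = {e, g}
So ⟦brave sleepy teacher that followed k left of f⟧ = {e, g}.

{e, g}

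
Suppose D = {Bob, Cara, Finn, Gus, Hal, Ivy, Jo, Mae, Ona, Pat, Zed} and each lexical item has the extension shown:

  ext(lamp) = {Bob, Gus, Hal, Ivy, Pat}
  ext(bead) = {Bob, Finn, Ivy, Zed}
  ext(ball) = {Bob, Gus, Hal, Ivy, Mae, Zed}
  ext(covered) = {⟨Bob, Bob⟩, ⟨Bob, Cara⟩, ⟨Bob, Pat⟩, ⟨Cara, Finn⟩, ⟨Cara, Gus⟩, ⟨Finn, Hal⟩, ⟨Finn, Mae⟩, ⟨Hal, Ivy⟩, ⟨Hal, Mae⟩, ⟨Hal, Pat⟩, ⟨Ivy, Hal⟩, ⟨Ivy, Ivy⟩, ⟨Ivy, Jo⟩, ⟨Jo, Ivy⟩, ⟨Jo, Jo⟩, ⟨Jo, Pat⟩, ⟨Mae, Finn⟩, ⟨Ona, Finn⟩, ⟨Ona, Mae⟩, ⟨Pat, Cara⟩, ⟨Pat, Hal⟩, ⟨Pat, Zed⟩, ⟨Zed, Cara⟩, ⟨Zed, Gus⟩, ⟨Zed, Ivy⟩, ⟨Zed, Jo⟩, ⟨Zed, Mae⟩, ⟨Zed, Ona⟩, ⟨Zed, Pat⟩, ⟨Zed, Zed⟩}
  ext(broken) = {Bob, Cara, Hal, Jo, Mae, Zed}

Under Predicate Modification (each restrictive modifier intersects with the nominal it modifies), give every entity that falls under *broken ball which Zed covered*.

⟦which Zed covered⟧ = {x : ⟨Zed, x⟩ ∈ ⟦covered⟧} = {Cara, Gus, Ivy, Jo, Mae, Ona, Pat, Zed}
⟦ball⟧ = {Bob, Gus, Hal, Ivy, Mae, Zed}
… ∩ ⟦which Zed covered⟧ = {Bob, Gus, Hal, Ivy, Mae, Zed} ∩ {Cara, Gus, Ivy, Jo, Mae, Ona, Pat, Zed} = {Gus, Ivy, Mae, Zed}
… ∩ ⟦broken⟧ = {Gus, Ivy, Mae, Zed} ∩ {Bob, Cara, Hal, Jo, Mae, Zed} = {Mae, Zed}
So ⟦broken ball which Zed covered⟧ = {Mae, Zed}.

{Mae, Zed}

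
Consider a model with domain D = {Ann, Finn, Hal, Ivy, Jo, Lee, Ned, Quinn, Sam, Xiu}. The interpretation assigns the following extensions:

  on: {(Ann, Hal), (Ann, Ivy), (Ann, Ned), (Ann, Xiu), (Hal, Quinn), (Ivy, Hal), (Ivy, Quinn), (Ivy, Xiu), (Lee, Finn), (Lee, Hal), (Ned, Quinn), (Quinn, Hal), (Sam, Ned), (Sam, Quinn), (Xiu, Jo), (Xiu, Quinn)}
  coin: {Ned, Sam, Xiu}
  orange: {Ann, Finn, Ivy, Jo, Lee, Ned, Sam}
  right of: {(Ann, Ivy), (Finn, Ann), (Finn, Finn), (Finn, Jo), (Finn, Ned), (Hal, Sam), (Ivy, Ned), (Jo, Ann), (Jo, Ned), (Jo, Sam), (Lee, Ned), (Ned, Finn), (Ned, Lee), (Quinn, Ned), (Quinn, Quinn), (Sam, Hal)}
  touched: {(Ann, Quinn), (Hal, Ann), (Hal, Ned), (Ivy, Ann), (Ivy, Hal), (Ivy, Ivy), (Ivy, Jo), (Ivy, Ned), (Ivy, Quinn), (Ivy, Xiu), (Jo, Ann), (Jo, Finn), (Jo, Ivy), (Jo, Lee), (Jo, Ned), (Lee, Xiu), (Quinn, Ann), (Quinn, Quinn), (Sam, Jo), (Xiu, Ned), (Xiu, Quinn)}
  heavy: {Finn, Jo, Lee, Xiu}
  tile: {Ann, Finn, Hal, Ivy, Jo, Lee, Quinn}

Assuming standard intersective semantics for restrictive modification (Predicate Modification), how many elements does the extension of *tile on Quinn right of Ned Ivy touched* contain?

⟦on Quinn⟧ = {x : ⟨x, Quinn⟩ ∈ ⟦on⟧} = {Hal, Ivy, Ned, Sam, Xiu}
⟦right of Ned⟧ = {x : ⟨x, Ned⟩ ∈ ⟦right of⟧} = {Finn, Ivy, Jo, Lee, Quinn}
⟦Ivy touched⟧ = {x : ⟨Ivy, x⟩ ∈ ⟦touched⟧} = {Ann, Hal, Ivy, Jo, Ned, Quinn, Xiu}
⟦tile⟧ = {Ann, Finn, Hal, Ivy, Jo, Lee, Quinn}
… ∩ ⟦on Quinn⟧ = {Ann, Finn, Hal, Ivy, Jo, Lee, Quinn} ∩ {Hal, Ivy, Ned, Sam, Xiu} = {Hal, Ivy}
… ∩ ⟦right of Ned⟧ = {Hal, Ivy} ∩ {Finn, Ivy, Jo, Lee, Quinn} = {Ivy}
… ∩ ⟦Ivy touched⟧ = {Ivy} ∩ {Ann, Hal, Ivy, Jo, Ned, Quinn, Xiu} = {Ivy}
⟦tile on Quinn right of Ned Ivy touched⟧ = {Ivy}, so the cardinality is 1.

1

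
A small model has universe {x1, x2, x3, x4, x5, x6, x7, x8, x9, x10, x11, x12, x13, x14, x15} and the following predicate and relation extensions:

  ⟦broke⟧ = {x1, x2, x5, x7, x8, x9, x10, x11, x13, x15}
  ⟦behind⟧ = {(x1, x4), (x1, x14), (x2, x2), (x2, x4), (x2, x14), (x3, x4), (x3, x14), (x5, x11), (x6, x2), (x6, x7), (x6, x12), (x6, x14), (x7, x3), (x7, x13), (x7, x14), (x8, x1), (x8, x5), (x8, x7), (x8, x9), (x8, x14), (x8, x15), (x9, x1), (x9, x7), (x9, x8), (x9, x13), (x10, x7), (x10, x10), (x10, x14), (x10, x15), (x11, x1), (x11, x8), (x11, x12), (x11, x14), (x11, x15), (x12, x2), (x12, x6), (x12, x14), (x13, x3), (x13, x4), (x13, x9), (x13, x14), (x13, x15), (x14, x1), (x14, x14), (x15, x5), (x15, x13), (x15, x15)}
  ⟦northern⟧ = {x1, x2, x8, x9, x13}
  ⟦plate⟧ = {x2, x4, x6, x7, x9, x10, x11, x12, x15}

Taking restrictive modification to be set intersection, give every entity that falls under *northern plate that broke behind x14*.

{x2}

⟦that broke⟧ = ⟦broke⟧ = {x1, x2, x5, x7, x8, x9, x10, x11, x13, x15}
⟦behind x14⟧ = {x : ⟨x, x14⟩ ∈ ⟦behind⟧} = {x1, x2, x3, x6, x7, x8, x10, x11, x12, x13, x14}
⟦plate⟧ = {x2, x4, x6, x7, x9, x10, x11, x12, x15}
… ∩ ⟦that broke⟧ = {x2, x4, x6, x7, x9, x10, x11, x12, x15} ∩ {x1, x2, x5, x7, x8, x9, x10, x11, x13, x15} = {x2, x7, x9, x10, x11, x15}
… ∩ ⟦behind x14⟧ = {x2, x7, x9, x10, x11, x15} ∩ {x1, x2, x3, x6, x7, x8, x10, x11, x12, x13, x14} = {x2, x7, x10, x11}
… ∩ ⟦northern⟧ = {x2, x7, x10, x11} ∩ {x1, x2, x8, x9, x13} = {x2}
So ⟦northern plate that broke behind x14⟧ = {x2}.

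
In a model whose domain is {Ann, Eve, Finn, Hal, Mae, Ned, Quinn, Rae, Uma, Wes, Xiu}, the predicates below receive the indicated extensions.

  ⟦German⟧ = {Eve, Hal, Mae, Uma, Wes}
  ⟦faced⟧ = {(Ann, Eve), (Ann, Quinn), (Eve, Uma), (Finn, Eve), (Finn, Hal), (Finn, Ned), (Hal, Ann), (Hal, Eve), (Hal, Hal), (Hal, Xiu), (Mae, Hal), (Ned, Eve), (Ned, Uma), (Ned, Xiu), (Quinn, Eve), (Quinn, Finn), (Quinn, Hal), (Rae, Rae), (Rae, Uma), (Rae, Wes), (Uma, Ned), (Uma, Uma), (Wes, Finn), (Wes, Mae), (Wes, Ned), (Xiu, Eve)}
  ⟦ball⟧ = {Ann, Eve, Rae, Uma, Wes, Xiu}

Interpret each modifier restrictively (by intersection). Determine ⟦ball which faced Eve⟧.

⟦which faced Eve⟧ = {x : ⟨x, Eve⟩ ∈ ⟦faced⟧} = {Ann, Finn, Hal, Ned, Quinn, Xiu}
⟦ball⟧ = {Ann, Eve, Rae, Uma, Wes, Xiu}
… ∩ ⟦which faced Eve⟧ = {Ann, Eve, Rae, Uma, Wes, Xiu} ∩ {Ann, Finn, Hal, Ned, Quinn, Xiu} = {Ann, Xiu}
So ⟦ball which faced Eve⟧ = {Ann, Xiu}.

{Ann, Xiu}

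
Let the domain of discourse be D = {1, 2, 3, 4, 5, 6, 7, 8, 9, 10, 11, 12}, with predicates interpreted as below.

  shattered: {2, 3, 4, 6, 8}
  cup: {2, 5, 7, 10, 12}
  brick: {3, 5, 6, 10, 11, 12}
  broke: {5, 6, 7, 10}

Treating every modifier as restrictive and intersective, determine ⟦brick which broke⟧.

{5, 6, 10}

⟦which broke⟧ = ⟦broke⟧ = {5, 6, 7, 10}
⟦brick⟧ = {3, 5, 6, 10, 11, 12}
… ∩ ⟦which broke⟧ = {3, 5, 6, 10, 11, 12} ∩ {5, 6, 7, 10} = {5, 6, 10}
So ⟦brick which broke⟧ = {5, 6, 10}.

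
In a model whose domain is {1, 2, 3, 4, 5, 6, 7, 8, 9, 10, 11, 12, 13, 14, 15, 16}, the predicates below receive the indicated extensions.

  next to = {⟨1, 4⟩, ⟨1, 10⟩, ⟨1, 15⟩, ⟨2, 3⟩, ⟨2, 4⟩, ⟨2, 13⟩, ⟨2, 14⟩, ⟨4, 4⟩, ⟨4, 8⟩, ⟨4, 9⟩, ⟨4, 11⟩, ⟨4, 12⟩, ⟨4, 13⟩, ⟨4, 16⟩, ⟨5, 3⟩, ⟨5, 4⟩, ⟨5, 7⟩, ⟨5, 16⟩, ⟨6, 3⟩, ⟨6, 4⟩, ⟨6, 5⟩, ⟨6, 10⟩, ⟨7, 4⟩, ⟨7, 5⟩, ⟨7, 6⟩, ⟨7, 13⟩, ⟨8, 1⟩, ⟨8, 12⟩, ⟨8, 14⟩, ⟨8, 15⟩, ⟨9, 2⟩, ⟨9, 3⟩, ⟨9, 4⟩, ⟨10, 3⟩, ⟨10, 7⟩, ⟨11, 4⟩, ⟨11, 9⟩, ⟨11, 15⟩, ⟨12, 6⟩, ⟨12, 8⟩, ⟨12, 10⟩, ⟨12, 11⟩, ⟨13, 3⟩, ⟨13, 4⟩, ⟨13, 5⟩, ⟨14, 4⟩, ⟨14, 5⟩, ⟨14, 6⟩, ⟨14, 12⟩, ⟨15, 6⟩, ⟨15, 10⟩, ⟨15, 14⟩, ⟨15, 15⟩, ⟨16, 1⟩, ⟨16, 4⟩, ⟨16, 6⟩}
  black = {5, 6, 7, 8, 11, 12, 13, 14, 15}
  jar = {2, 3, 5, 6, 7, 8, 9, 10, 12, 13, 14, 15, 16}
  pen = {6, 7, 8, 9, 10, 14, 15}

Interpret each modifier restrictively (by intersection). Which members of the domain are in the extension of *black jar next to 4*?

{5, 6, 7, 13, 14}

⟦next to 4⟧ = {x : ⟨x, 4⟩ ∈ ⟦next to⟧} = {1, 2, 4, 5, 6, 7, 9, 11, 13, 14, 16}
⟦jar⟧ = {2, 3, 5, 6, 7, 8, 9, 10, 12, 13, 14, 15, 16}
… ∩ ⟦next to 4⟧ = {2, 3, 5, 6, 7, 8, 9, 10, 12, 13, 14, 15, 16} ∩ {1, 2, 4, 5, 6, 7, 9, 11, 13, 14, 16} = {2, 5, 6, 7, 9, 13, 14, 16}
… ∩ ⟦black⟧ = {2, 5, 6, 7, 9, 13, 14, 16} ∩ {5, 6, 7, 8, 11, 12, 13, 14, 15} = {5, 6, 7, 13, 14}
So ⟦black jar next to 4⟧ = {5, 6, 7, 13, 14}.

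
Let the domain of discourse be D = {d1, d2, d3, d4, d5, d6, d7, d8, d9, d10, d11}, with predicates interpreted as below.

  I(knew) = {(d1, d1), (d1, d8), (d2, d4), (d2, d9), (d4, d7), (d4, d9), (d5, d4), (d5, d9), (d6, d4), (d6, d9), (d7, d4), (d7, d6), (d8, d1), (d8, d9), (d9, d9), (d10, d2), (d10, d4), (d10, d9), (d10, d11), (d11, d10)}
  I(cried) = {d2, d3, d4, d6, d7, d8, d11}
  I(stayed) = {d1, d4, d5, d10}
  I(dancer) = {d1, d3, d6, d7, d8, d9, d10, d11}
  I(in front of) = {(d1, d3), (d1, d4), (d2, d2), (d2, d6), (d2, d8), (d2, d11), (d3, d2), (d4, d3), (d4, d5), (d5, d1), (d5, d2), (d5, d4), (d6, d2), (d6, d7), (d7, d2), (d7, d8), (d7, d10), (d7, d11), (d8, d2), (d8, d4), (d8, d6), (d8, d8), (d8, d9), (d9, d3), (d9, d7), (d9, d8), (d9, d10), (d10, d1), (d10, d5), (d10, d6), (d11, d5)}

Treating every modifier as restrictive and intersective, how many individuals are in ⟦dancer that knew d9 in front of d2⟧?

2

⟦that knew d9⟧ = {x : ⟨x, d9⟩ ∈ ⟦knew⟧} = {d2, d4, d5, d6, d8, d9, d10}
⟦in front of d2⟧ = {x : ⟨x, d2⟩ ∈ ⟦in front of⟧} = {d2, d3, d5, d6, d7, d8}
⟦dancer⟧ = {d1, d3, d6, d7, d8, d9, d10, d11}
… ∩ ⟦that knew d9⟧ = {d1, d3, d6, d7, d8, d9, d10, d11} ∩ {d2, d4, d5, d6, d8, d9, d10} = {d6, d8, d9, d10}
… ∩ ⟦in front of d2⟧ = {d6, d8, d9, d10} ∩ {d2, d3, d5, d6, d7, d8} = {d6, d8}
⟦dancer that knew d9 in front of d2⟧ = {d6, d8}, so the cardinality is 2.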